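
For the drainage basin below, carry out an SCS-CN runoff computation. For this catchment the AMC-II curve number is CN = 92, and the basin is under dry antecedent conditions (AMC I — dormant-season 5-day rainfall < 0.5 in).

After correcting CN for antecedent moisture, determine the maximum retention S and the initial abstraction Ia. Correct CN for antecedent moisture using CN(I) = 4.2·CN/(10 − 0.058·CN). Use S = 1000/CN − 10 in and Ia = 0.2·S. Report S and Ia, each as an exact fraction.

Dry (AMC I): CN(I) = 4.2·92/(10 − 0.058·92) = (1932/5)/(583/125) = 48300/583 ≈ 82.847
Retention S: 1000/CN − 10 with CN=82.847 → S = 1000/483 ≈ 2.070 in
Initial abstraction Ia = S/5 = (1000/483)/5 = 200/483 ≈ 0.414 in

S = 1000/483 in ≈ 2.070 in; Ia = 200/483 in ≈ 0.414 in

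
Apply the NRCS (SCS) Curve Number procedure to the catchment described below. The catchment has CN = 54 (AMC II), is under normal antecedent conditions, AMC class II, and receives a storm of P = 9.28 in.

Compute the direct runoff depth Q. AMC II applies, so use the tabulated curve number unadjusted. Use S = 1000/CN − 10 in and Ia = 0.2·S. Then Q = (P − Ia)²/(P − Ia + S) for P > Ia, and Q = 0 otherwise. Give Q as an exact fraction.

AMC II — tabulated CN = 54 applies directly.
Retention S: 1000/CN − 10 with CN=54.000 → S = 230/27 ≈ 8.519 in
Initial abstraction Ia = S/5 = (230/27)/5 = 46/27 ≈ 1.704 in
Excess rainfall: 9.280 − 1.704 = 7.576 in; P > Ia so Q > 0
Q = (5114/675)²/((5114/675) + 230/27) = (26152996/455625)/(10864/675) = 6538249/1833300 in ≈ 3.566 in

Q = 6538249/1833300 in ≈ 3.566 in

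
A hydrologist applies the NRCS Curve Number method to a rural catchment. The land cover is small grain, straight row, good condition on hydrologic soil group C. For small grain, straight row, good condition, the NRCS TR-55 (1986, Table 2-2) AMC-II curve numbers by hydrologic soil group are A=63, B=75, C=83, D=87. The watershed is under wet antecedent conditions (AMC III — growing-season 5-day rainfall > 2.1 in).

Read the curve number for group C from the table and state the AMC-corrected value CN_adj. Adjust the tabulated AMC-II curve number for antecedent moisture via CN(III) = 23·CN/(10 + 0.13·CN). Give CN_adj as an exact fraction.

NRCS table: small grain, straight row, good condition, soil group C → CN(II) = 83
Adjust CN=83 to AMC III: 23·83/(10 + 0.13·83) → 1909 ÷ (2079/100) = 190900/2079 ≈ 91.823

CN_adj = 190900/2079 ≈ 91.823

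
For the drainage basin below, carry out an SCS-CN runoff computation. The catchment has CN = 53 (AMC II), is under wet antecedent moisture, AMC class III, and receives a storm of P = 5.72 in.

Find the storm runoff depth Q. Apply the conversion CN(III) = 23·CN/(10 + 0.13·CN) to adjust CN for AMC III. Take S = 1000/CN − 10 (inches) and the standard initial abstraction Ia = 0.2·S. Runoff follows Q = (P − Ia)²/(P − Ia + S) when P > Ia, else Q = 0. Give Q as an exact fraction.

Wet (AMC III): CN(III) = 23·53/(10 + 0.13·53) = 1219/(1689/100) = 121900/1689 ≈ 72.173
S = 1000/(121900/1689) − 10 = 4700/1219 in ≈ 3.856 in
Ia = 0.2·(4700/1219) = 940/1219 in ≈ 0.771 in
P − Ia = 5.720 − 0.771 = 150817/30475 ≈ 4.949 in (> 0, runoff occurs)
Q = (150817/30475)²/((150817/30475) + 4700/1219) = (22745767489/928725625)/(268317/30475) = 22745767489/8176960575 in ≈ 2.782 in

Q = 22745767489/8176960575 in ≈ 2.782 in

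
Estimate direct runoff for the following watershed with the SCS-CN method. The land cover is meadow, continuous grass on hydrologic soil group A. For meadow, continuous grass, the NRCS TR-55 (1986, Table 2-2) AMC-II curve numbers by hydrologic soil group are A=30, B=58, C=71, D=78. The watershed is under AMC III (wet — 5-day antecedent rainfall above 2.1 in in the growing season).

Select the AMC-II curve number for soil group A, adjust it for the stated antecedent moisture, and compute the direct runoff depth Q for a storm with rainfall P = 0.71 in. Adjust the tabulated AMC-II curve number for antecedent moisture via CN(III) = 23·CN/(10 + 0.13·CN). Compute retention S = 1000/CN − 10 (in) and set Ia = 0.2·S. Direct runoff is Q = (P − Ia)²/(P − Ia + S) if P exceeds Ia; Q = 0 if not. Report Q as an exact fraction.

Q = 0 in ≈ 0.000 in

NRCS table: meadow, continuous grass, soil group A → CN(II) = 30
Wet (AMC III): CN(III) = 23·30/(10 + 0.13·30) = 690/(139/10) = 6900/139 ≈ 49.640
S = 1000/(6900/139) − 10 = 700/69 in ≈ 10.145 in
Ia = 0.2S: 0.2·10.145 = 2.029 in (exactly 140/69)
P = 0.710 ≤ Ia = 2.029 in: entire storm abstracted, Q = 0.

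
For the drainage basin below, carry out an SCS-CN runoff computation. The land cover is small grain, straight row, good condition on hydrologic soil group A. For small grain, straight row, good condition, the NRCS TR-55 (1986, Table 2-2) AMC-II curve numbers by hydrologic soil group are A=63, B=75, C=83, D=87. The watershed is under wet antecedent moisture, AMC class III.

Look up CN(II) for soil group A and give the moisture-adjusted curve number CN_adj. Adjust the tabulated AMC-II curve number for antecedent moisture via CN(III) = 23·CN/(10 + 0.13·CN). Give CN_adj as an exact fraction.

NRCS table: small grain, straight row, good condition, soil group A → CN(II) = 63
Adjust CN=63 to AMC III: 23·63/(10 + 0.13·63) → 1449 ÷ (1819/100) = 144900/1819 ≈ 79.659

CN_adj = 144900/1819 ≈ 79.659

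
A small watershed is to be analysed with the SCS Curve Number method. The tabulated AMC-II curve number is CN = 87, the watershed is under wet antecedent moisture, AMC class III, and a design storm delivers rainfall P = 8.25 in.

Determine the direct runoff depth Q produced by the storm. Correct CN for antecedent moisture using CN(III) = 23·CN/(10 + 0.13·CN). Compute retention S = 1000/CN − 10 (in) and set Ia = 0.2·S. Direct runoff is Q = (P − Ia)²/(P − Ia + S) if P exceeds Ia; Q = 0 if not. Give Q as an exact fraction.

CN(III) from CN(II)=87: (23·87)/(10 + 0.13·87) = 200100/2131 ≈ 93.900
S = 1000/(200100/2131) − 10 = 1300/2001 in ≈ 0.650 in
Ia = 0.2·(1300/2001) = 260/2001 in ≈ 0.130 in
Since P=8.250 > Ia=0.130: effective rainfall P−Ia = 64993/8004 in
Q: (64993/8004)² ÷ (70193/8004) = 4224090049/561824772 in (≈ 7.519 in)

Q = 4224090049/561824772 in ≈ 7.519 in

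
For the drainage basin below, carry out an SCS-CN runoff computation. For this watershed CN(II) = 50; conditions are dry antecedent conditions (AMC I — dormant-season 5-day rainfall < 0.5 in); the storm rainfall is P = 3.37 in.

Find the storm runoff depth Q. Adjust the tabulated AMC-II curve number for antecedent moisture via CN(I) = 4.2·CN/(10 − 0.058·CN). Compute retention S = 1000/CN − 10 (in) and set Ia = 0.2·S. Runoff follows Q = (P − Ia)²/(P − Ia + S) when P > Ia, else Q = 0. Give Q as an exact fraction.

Adjust CN=50 to AMC I: 4.2·50/(10 − 0.058·50) → 210 ÷ (71/10) = 2100/71 ≈ 29.577
Max retention: S = 1000/(2100/71) − 10 = 500/21 in (≈ 23.810 in)
Initial abstraction Ia = S/5 = (500/21)/5 = 100/21 ≈ 4.762 in
P = 3.370 ≤ Ia = 4.762 in: entire storm abstracted, Q = 0.

Q = 0 in ≈ 0.000 in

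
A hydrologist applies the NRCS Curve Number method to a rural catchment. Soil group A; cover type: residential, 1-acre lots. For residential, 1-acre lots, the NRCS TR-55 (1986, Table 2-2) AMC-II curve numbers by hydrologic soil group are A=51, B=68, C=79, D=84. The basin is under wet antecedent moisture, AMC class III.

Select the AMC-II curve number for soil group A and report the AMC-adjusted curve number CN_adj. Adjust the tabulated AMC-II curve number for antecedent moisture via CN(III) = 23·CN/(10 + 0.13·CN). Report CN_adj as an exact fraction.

NRCS table: residential, 1-acre lots, soil group A → CN(II) = 51
Wet (AMC III): CN(III) = 23·51/(10 + 0.13·51) = 1173/(1663/100) = 117300/1663 ≈ 70.535

CN_adj = 117300/1663 ≈ 70.535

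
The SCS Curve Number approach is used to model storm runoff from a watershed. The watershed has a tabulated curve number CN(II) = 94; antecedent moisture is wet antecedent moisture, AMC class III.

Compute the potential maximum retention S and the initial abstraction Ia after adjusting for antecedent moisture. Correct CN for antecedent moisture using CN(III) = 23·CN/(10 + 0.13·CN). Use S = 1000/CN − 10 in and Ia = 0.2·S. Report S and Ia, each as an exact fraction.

S = 300/1081 in ≈ 0.278 in; Ia = 60/1081 in ≈ 0.056 in

Adjust CN=94 to AMC III: 23·94/(10 + 0.13·94) → 2162 ÷ (1111/50) = 108100/1111 ≈ 97.300
Retention S: 1000/CN − 10 with CN=97.300 → S = 300/1081 ≈ 0.278 in
Ia = 0.2S: 0.2·0.278 = 0.056 in (exactly 60/1081)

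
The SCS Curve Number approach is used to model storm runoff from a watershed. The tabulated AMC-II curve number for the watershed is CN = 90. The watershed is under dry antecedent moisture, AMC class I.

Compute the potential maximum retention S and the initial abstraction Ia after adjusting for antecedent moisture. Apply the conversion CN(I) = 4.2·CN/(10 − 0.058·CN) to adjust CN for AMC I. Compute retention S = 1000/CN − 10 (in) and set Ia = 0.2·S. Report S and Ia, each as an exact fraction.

S = 500/189 in ≈ 2.646 in; Ia = 100/189 in ≈ 0.529 in

Adjust CN=90 to AMC I: 4.2·90/(10 − 0.058·90) → 378 ÷ (239/50) = 18900/239 ≈ 79.079
S = 1000/(18900/239) − 10 = 500/189 in ≈ 2.646 in
Ia = 0.2S: 0.2·2.646 = 0.529 in (exactly 100/189)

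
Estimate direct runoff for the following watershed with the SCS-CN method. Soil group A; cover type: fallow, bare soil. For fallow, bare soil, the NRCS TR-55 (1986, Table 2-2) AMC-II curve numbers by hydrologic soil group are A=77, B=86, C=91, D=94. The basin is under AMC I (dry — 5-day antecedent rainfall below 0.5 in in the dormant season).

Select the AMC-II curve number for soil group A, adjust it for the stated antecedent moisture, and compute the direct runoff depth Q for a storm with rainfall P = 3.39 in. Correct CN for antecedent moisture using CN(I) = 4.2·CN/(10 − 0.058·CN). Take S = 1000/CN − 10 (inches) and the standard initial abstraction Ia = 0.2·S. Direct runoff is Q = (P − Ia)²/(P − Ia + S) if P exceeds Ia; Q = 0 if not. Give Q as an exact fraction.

NRCS table: fallow, bare soil, soil group A → CN(II) = 77
Dry (AMC I): CN(I) = 4.2·77/(10 − 0.058·77) = (1617/5)/(2767/500) = 161700/2767 ≈ 58.439
Max retention: S = 1000/(161700/2767) − 10 = 11500/1617 in (≈ 7.112 in)
Initial abstraction Ia = S/5 = (11500/1617)/5 = 2300/1617 ≈ 1.422 in
Excess rainfall: 3.390 − 1.422 = 1.968 in; P > Ia so Q > 0
Q: (318163/161700)² ÷ (1468163/161700) = 101227694569/237401957100 in (≈ 0.426 in)

Q = 101227694569/237401957100 in ≈ 0.426 in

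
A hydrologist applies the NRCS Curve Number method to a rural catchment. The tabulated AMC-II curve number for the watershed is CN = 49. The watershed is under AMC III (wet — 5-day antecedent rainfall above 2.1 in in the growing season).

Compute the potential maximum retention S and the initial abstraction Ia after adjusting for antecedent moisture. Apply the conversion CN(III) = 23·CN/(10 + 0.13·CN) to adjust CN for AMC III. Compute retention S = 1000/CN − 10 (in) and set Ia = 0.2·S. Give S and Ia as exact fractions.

CN(III) from CN(II)=49: (23·49)/(10 + 0.13·49) = 112700/1637 ≈ 68.845
Max retention: S = 1000/(112700/1637) − 10 = 5100/1127 in (≈ 4.525 in)
Initial abstraction Ia = S/5 = (5100/1127)/5 = 1020/1127 ≈ 0.905 in

S = 5100/1127 in ≈ 4.525 in; Ia = 1020/1127 in ≈ 0.905 in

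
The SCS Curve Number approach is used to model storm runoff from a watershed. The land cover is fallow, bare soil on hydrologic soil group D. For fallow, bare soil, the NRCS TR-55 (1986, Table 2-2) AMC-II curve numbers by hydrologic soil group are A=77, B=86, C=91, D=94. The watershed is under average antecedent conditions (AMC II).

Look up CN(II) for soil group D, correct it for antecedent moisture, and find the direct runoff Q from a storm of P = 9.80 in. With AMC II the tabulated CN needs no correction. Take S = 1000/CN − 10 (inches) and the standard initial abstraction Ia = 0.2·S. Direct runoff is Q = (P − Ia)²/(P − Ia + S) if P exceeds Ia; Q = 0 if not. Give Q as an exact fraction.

Q = 5166529/569405 in ≈ 9.074 in

NRCS table: fallow, bare soil, soil group D → CN(II) = 94
AMC II — tabulated CN = 94 applies directly.
S = 1000/94 − 10 = 30/47 in ≈ 0.638 in
Initial abstraction Ia = S/5 = (30/47)/5 = 6/47 ≈ 0.128 in
P − Ia = 9.800 − 0.128 = 2273/235 ≈ 9.672 in (> 0, runoff occurs)
Runoff Q = (P−Ia)²/(P−Ia+S) = (9.672)²/(9.672+0.638) = 5166529/569405 ≈ 9.074 in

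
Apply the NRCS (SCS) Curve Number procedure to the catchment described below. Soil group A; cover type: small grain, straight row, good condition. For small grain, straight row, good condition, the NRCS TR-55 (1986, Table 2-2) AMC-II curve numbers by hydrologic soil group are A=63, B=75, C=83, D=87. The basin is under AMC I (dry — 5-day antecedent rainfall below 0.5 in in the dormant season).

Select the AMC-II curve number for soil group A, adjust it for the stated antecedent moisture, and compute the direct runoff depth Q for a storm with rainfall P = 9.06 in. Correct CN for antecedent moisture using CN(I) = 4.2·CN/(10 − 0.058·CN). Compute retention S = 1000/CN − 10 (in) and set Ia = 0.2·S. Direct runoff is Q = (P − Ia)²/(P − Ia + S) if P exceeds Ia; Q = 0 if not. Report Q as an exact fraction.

Q = 171660233761/88595951850 in ≈ 1.938 in

NRCS table: small grain, straight row, good condition, soil group A → CN(II) = 63
Dry (AMC I): CN(I) = 4.2·63/(10 − 0.058·63) = (1323/5)/(3173/500) = 132300/3173 ≈ 41.696
Retention S: 1000/CN − 10 with CN=41.696 → S = 18500/1323 ≈ 13.983 in
Ia = 0.2S: 0.2·13.983 = 2.797 in (exactly 3700/1323)
P − Ia = 9.060 − 2.797 = 414319/66150 ≈ 6.263 in (> 0, runoff occurs)
Q: (414319/66150)² ÷ (1339319/66150) = 171660233761/88595951850 in (≈ 1.938 in)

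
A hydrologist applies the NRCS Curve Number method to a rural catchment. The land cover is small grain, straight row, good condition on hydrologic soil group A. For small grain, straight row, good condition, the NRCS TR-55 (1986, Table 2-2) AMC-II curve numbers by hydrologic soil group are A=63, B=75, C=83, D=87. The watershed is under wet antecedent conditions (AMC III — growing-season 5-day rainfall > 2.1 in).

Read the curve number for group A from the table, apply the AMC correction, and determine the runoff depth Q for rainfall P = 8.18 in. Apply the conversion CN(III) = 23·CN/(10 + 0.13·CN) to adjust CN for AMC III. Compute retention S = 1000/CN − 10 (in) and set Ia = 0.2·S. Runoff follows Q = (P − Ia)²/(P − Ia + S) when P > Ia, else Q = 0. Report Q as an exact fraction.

Q = 308736920881/53659440450 in ≈ 5.754 in

NRCS table: small grain, straight row, good condition, soil group A → CN(II) = 63
Adjust CN=63 to AMC III: 23·63/(10 + 0.13·63) → 1449 ÷ (1819/100) = 144900/1819 ≈ 79.659
Retention S: 1000/CN − 10 with CN=79.659 → S = 3700/1449 ≈ 2.553 in
Initial abstraction Ia = S/5 = (3700/1449)/5 = 740/1449 ≈ 0.511 in
Excess rainfall: 8.180 − 0.511 = 7.669 in; P > Ia so Q > 0
Q = (555641/72450)²/((555641/72450) + 3700/1449) = (308736920881/5249002500)/(740641/72450) = 308736920881/53659440450 in ≈ 5.754 in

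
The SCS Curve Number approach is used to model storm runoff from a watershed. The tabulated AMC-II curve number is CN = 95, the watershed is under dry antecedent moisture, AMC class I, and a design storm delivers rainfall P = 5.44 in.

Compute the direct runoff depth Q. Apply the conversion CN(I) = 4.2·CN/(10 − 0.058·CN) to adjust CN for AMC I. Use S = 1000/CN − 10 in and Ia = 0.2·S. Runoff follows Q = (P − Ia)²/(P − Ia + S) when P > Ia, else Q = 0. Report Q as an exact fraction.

Q = 334938962/80129175 in ≈ 4.180 in

Dry (AMC I): CN(I) = 4.2·95/(10 − 0.058·95) = 399/(449/100) = 39900/449 ≈ 88.864
Max retention: S = 1000/(39900/449) − 10 = 500/399 in (≈ 1.253 in)
Ia = 0.2S: 0.2·1.253 = 0.251 in (exactly 100/399)
Since P=5.440 > Ia=0.251: effective rainfall P−Ia = 51764/9975 in
Runoff Q = (P−Ia)²/(P−Ia+S) = (5.189)²/(5.189+1.253) = 334938962/80129175 ≈ 4.180 in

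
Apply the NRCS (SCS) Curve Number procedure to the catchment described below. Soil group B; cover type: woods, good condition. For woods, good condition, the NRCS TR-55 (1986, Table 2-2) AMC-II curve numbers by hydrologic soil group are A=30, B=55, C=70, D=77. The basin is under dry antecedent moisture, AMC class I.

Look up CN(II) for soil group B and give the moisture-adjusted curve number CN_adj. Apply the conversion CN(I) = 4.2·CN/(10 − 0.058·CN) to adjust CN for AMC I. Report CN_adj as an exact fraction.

NRCS table: woods, good condition, soil group B → CN(II) = 55
Dry (AMC I): CN(I) = 4.2·55/(10 − 0.058·55) = 231/(681/100) = 7700/227 ≈ 33.921

CN_adj = 7700/227 ≈ 33.921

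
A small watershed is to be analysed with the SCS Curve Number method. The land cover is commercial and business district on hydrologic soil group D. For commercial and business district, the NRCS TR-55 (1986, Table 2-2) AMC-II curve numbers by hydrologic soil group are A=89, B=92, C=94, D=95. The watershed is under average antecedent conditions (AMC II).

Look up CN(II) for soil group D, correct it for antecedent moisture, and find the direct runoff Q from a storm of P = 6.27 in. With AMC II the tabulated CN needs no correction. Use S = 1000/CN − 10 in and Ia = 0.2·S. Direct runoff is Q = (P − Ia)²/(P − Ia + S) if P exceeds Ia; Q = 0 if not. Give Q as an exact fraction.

NRCS table: commercial and business district, soil group D → CN(II) = 95
AMC II — tabulated CN = 95 applies directly.
Retention S: 1000/CN − 10 with CN=95.000 → S = 10/19 ≈ 0.526 in
Initial abstraction Ia = S/5 = (10/19)/5 = 2/19 ≈ 0.105 in
Since P=6.270 > Ia=0.105: effective rainfall P−Ia = 11713/1900 in
Q: (11713/1900)² ÷ (12713/1900) = 137194369/24154700 in (≈ 5.680 in)

Q = 137194369/24154700 in ≈ 5.680 in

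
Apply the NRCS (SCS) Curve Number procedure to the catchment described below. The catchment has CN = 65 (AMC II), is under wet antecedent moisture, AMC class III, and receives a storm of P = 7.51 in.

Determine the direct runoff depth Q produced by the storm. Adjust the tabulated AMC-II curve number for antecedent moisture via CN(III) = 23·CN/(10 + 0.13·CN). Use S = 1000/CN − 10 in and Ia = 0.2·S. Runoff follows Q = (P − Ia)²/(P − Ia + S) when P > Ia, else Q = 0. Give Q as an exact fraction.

Q = 44330881401/8388415100 in ≈ 5.285 in

CN(III) from CN(II)=65: (23·65)/(10 + 0.13·65) = 29900/369 ≈ 81.030
Max retention: S = 1000/(29900/369) − 10 = 700/299 in (≈ 2.341 in)
Ia = 0.2S: 0.2·2.341 = 0.468 in (exactly 140/299)
Excess rainfall: 7.510 − 0.468 = 7.042 in; P > Ia so Q > 0
Runoff Q = (P−Ia)²/(P−Ia+S) = (7.042)²/(7.042+2.341) = 44330881401/8388415100 ≈ 5.285 in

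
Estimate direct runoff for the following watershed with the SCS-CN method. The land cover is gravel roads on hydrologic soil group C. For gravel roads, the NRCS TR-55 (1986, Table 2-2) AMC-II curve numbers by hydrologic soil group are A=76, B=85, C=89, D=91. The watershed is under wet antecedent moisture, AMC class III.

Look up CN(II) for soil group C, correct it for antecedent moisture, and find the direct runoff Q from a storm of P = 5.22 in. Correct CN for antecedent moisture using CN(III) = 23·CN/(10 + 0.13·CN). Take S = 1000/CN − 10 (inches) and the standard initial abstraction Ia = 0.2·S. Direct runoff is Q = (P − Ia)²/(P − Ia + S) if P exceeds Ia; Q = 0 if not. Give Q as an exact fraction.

NRCS table: gravel roads, soil group C → CN(II) = 89
CN(III) from CN(II)=89: (23·89)/(10 + 0.13·89) = 204700/2157 ≈ 94.900
Max retention: S = 1000/(204700/2157) − 10 = 1100/2047 in (≈ 0.537 in)
Ia = 0.2S: 0.2·0.537 = 0.107 in (exactly 220/2047)
P − Ia = 5.220 − 0.107 = 523267/102350 ≈ 5.113 in (> 0, runoff occurs)
Q: (523267/102350)² ÷ (578267/102350) = 273808353289/59185627450 in (≈ 4.626 in)

Q = 273808353289/59185627450 in ≈ 4.626 in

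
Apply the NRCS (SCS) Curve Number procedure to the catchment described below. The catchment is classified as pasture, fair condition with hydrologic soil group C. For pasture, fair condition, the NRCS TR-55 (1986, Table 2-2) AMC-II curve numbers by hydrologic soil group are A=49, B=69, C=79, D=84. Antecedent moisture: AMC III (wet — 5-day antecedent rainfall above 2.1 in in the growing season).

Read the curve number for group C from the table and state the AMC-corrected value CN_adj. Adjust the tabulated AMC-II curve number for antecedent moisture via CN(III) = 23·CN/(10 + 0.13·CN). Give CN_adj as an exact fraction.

NRCS table: pasture, fair condition, soil group C → CN(II) = 79
CN(III) from CN(II)=79: (23·79)/(10 + 0.13·79) = 181700/2027 ≈ 89.640

CN_adj = 181700/2027 ≈ 89.640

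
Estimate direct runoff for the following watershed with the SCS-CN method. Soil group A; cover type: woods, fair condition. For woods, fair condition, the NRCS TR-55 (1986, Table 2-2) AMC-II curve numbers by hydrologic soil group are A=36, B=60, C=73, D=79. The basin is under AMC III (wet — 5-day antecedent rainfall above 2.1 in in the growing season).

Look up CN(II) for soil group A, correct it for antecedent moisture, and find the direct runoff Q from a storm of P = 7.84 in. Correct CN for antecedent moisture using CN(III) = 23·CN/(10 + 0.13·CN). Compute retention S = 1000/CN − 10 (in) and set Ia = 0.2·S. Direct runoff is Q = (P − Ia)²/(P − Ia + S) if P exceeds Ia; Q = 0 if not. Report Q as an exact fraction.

Q = 265233796/93890025 in ≈ 2.825 in

NRCS table: woods, fair condition, soil group A → CN(II) = 36
CN(III) from CN(II)=36: (23·36)/(10 + 0.13·36) = 20700/367 ≈ 56.403
S = 1000/(20700/367) − 10 = 1600/207 in ≈ 7.729 in
Ia = 0.2·(1600/207) = 320/207 in ≈ 1.546 in
Since P=7.840 > Ia=1.546: effective rainfall P−Ia = 32572/5175 in
Q: (32572/5175)² ÷ (72572/5175) = 265233796/93890025 in (≈ 2.825 in)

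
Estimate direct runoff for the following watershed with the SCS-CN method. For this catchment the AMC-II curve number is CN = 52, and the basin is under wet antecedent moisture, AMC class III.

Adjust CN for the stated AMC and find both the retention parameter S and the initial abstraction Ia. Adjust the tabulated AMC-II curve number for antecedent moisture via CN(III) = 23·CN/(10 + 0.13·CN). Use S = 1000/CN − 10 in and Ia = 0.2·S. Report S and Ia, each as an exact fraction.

Wet (AMC III): CN(III) = 23·52/(10 + 0.13·52) = 1196/(419/25) = 29900/419 ≈ 71.360
S = 1000/(29900/419) − 10 = 1200/299 in ≈ 4.013 in
Ia = 0.2S: 0.2·4.013 = 0.803 in (exactly 240/299)

S = 1200/299 in ≈ 4.013 in; Ia = 240/299 in ≈ 0.803 in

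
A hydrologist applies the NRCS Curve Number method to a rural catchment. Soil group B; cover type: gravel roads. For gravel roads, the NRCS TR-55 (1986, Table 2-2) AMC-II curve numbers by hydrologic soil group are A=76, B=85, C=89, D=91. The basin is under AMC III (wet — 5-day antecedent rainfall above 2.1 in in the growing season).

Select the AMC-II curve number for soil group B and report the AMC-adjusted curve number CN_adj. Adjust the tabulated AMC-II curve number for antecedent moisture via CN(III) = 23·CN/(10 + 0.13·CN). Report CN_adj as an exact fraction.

NRCS table: gravel roads, soil group B → CN(II) = 85
Wet (AMC III): CN(III) = 23·85/(10 + 0.13·85) = 1955/(421/20) = 39100/421 ≈ 92.874

CN_adj = 39100/421 ≈ 92.874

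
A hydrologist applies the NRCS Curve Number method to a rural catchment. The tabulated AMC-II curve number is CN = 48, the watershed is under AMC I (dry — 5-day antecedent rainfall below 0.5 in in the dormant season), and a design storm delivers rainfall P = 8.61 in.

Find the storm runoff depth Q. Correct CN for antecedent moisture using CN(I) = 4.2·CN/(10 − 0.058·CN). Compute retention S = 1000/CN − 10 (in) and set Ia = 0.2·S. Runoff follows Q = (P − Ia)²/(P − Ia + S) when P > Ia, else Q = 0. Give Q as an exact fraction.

Dry (AMC I): CN(I) = 4.2·48/(10 − 0.058·48) = (1008/5)/(902/125) = 12600/451 ≈ 27.938
S = 1000/(12600/451) − 10 = 1625/63 in ≈ 25.794 in
Ia = 0.2S: 0.2·25.794 = 5.159 in (exactly 325/63)
Excess rainfall: 8.610 − 5.159 = 3.451 in; P > Ia so Q > 0
Q = (21743/6300)²/((21743/6300) + 1625/63) = (472758049/39690000)/(184243/6300) = 472758049/1160730900 in ≈ 0.407 in

Q = 472758049/1160730900 in ≈ 0.407 in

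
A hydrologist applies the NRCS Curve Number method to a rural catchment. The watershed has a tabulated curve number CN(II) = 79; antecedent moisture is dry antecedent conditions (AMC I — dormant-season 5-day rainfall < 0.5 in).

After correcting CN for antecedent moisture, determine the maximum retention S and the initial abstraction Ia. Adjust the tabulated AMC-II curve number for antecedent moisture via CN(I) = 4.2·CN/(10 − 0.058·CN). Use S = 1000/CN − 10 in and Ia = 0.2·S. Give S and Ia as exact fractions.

Adjust CN=79 to AMC I: 4.2·79/(10 − 0.058·79) → (1659/5) ÷ (2709/500) = 7900/129 ≈ 61.240
S = 1000/(7900/129) − 10 = 500/79 in ≈ 6.329 in
Ia = 0.2S: 0.2·6.329 = 1.266 in (exactly 100/79)

S = 500/79 in ≈ 6.329 in; Ia = 100/79 in ≈ 1.266 in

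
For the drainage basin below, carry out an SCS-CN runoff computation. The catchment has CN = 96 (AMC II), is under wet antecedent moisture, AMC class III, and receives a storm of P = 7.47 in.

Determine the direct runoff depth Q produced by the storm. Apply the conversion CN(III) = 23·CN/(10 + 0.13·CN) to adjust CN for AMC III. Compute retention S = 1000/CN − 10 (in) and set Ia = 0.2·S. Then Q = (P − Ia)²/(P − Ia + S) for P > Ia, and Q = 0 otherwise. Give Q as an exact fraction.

Wet (AMC III): CN(III) = 23·96/(10 + 0.13·96) = 2208/(562/25) = 27600/281 ≈ 98.221
Max retention: S = 1000/(27600/281) − 10 = 25/138 in (≈ 0.181 in)
Ia = 0.2S: 0.2·0.181 = 0.036 in (exactly 5/138)
Excess rainfall: 7.470 − 0.036 = 7.434 in; P > Ia so Q > 0
Runoff Q = (P−Ia)²/(P−Ia+S) = (7.434)²/(7.434+0.181) = 2630971849/362546700 ≈ 7.257 in

Q = 2630971849/362546700 in ≈ 7.257 in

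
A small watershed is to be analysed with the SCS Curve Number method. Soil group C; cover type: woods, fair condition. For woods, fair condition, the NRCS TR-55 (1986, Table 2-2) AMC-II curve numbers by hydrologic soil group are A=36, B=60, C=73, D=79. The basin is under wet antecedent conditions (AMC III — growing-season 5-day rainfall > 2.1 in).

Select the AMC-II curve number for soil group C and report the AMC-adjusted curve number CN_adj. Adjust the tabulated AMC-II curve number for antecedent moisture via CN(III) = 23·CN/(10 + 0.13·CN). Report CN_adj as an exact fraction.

CN_adj = 167900/1949 ≈ 86.147

NRCS table: woods, fair condition, soil group C → CN(II) = 73
CN(III) from CN(II)=73: (23·73)/(10 + 0.13·73) = 167900/1949 ≈ 86.147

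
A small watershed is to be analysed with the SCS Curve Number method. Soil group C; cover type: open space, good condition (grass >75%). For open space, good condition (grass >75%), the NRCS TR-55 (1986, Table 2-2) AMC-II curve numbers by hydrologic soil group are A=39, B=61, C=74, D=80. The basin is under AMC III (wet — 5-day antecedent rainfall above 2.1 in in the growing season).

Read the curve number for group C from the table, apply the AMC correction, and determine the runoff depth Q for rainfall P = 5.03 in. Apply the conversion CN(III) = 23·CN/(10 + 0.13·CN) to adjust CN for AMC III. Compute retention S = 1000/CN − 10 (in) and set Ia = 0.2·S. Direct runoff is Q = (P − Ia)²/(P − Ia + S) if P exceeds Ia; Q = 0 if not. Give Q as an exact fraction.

Q = 161646614809/45277710300 in ≈ 3.570 in

NRCS table: open space, good condition (grass >75%), soil group C → CN(II) = 74
Wet (AMC III): CN(III) = 23·74/(10 + 0.13·74) = 1702/(981/50) = 85100/981 ≈ 86.748
S = 1000/(85100/981) − 10 = 1300/851 in ≈ 1.528 in
Initial abstraction Ia = S/5 = (1300/851)/5 = 260/851 ≈ 0.306 in
Excess rainfall: 5.030 − 0.306 = 4.724 in; P > Ia so Q > 0
Q: (402053/85100)² ÷ (532053/85100) = 161646614809/45277710300 in (≈ 3.570 in)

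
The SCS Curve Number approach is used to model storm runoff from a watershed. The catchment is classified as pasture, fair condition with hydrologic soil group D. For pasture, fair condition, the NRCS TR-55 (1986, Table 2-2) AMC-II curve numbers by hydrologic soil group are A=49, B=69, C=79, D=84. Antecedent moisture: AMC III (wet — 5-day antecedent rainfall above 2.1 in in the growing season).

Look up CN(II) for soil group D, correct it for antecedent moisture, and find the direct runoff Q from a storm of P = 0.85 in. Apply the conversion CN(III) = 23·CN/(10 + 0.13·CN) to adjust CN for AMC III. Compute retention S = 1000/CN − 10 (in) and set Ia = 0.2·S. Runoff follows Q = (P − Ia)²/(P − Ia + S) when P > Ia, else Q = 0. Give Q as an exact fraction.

NRCS table: pasture, fair condition, soil group D → CN(II) = 84
Adjust CN=84 to AMC III: 23·84/(10 + 0.13·84) → 1932 ÷ (523/25) = 48300/523 ≈ 92.352
Retention S: 1000/CN − 10 with CN=92.352 → S = 400/483 ≈ 0.828 in
Initial abstraction Ia = S/5 = (400/483)/5 = 80/483 ≈ 0.166 in
P − Ia = 0.850 − 0.166 = 6611/9660 ≈ 0.684 in (> 0, runoff occurs)
Q: (6611/9660)² ÷ (14611/9660) = 43705321/141142260 in (≈ 0.310 in)

Q = 43705321/141142260 in ≈ 0.310 in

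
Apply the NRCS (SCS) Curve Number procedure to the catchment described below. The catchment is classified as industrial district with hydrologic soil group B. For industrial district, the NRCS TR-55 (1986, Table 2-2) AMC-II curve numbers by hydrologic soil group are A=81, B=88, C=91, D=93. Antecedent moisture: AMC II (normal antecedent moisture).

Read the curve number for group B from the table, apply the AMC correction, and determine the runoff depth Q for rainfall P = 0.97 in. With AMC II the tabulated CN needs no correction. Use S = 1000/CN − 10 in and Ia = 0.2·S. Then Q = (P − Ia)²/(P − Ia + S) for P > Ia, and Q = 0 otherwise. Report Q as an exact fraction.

NRCS table: industrial district, soil group B → CN(II) = 88
CN(II) = 88; AMC II needs no correction.
Retention S: 1000/CN − 10 with CN=88.000 → S = 15/11 ≈ 1.364 in
Ia = 0.2·(15/11) = 3/11 in ≈ 0.273 in
Since P=0.970 > Ia=0.273: effective rainfall P−Ia = 767/1100 in
Q = (767/1100)²/((767/1100) + 15/11) = (588289/1210000)/(2267/1100) = 588289/2493700 in ≈ 0.236 in

Q = 588289/2493700 in ≈ 0.236 in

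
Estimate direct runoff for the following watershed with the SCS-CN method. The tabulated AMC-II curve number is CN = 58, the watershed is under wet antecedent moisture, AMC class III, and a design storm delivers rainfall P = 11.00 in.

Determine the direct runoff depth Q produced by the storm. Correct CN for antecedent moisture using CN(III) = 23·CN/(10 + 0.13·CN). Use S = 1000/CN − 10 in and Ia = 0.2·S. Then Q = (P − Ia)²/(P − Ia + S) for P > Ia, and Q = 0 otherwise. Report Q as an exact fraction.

CN(III) from CN(II)=58: (23·58)/(10 + 0.13·58) = 66700/877 ≈ 76.055
Retention S: 1000/CN − 10 with CN=76.055 → S = 2100/667 ≈ 3.148 in
Initial abstraction Ia = S/5 = (2100/667)/5 = 420/667 ≈ 0.630 in
Excess rainfall: 11.000 − 0.630 = 10.370 in; P > Ia so Q > 0
Q = (6917/667)²/((6917/667) + 2100/667) = (47844889/444889)/(9017/667) = 47844889/6014339 in ≈ 7.955 in

Q = 47844889/6014339 in ≈ 7.955 in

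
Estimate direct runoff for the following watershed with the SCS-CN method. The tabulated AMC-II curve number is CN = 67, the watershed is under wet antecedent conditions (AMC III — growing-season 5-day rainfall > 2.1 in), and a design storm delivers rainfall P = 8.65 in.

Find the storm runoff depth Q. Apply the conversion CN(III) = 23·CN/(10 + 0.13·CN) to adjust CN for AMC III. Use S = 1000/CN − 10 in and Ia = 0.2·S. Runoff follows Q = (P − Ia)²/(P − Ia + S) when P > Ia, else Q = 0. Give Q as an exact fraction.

Wet (AMC III): CN(III) = 23·67/(10 + 0.13·67) = 1541/(1871/100) = 154100/1871 ≈ 82.362
Retention S: 1000/CN − 10 with CN=82.362 → S = 3300/1541 ≈ 2.141 in
Ia = 0.2S: 0.2·2.141 = 0.428 in (exactly 660/1541)
Since P=8.650 > Ia=0.428: effective rainfall P−Ia = 253393/30820 in
Q: (253393/30820)² ÷ (319393/30820) = 64208012449/9843692260 in (≈ 6.523 in)

Q = 64208012449/9843692260 in ≈ 6.523 in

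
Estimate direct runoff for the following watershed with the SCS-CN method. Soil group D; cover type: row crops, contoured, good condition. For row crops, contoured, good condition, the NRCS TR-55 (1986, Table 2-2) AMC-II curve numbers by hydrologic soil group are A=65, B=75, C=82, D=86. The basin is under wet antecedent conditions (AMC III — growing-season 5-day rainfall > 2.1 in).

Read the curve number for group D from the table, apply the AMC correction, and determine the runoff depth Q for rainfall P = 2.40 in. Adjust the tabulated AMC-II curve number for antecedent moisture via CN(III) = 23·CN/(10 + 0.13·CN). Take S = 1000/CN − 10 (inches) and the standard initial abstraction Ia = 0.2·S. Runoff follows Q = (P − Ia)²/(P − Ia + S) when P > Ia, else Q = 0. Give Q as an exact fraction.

NRCS table: row crops, contoured, good condition, soil group D → CN(II) = 86
CN(III) from CN(II)=86: (23·86)/(10 + 0.13·86) = 98900/1059 ≈ 93.390
Retention S: 1000/CN − 10 with CN=93.390 → S = 700/989 ≈ 0.708 in
Ia = 0.2S: 0.2·0.708 = 0.142 in (exactly 140/989)
Since P=2.400 > Ia=0.142: effective rainfall P−Ia = 11168/4945 in
Runoff Q = (P−Ia)²/(P−Ia+S) = (2.258)²/(2.258+0.708) = 31181056/18133315 ≈ 1.720 in

Q = 31181056/18133315 in ≈ 1.720 in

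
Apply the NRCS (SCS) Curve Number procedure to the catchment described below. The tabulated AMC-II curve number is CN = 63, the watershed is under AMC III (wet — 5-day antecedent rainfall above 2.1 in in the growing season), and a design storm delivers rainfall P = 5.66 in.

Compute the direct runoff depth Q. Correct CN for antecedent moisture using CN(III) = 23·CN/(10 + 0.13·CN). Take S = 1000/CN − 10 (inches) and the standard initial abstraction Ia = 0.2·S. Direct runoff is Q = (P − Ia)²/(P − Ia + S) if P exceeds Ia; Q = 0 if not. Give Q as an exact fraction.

Wet (AMC III): CN(III) = 23·63/(10 + 0.13·63) = 1449/(1819/100) = 144900/1819 ≈ 79.659
Retention S: 1000/CN − 10 with CN=79.659 → S = 3700/1449 ≈ 2.553 in
Ia = 0.2·(3700/1449) = 740/1449 in ≈ 0.511 in
Excess rainfall: 5.660 − 0.511 = 5.149 in; P > Ia so Q > 0
Q: (373067/72450)² ÷ (558067/72450) = 139178986489/40431954150 in (≈ 3.442 in)

Q = 139178986489/40431954150 in ≈ 3.442 in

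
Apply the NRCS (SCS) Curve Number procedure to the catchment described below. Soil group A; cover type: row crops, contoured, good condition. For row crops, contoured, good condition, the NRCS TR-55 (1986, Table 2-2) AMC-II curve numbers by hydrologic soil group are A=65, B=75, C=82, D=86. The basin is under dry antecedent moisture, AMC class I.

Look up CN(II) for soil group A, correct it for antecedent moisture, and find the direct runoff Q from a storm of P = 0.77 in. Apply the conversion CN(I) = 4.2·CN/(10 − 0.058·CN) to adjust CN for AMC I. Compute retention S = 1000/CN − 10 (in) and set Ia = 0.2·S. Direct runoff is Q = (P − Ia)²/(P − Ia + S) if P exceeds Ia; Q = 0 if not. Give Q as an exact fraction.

NRCS table: row crops, contoured, good condition, soil group A → CN(II) = 65
CN(I) from CN(II)=65: (4.2·65)/(10 − 0.058·65) = 3900/89 ≈ 43.820
Max retention: S = 1000/(3900/89) − 10 = 500/39 in (≈ 12.821 in)
Initial abstraction Ia = S/5 = (500/39)/5 = 100/39 ≈ 2.564 in
P = 0.770 ≤ Ia = 2.564 in: entire storm abstracted, Q = 0.

Q = 0 in ≈ 0.000 in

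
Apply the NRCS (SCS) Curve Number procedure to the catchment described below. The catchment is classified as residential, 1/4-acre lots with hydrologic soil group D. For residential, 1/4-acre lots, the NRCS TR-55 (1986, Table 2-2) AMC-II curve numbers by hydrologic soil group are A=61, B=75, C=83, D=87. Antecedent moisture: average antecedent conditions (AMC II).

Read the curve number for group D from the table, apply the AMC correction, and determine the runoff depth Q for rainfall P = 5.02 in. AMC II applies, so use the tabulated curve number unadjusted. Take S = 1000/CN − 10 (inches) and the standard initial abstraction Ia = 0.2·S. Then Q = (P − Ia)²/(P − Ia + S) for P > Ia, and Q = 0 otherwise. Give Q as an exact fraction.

NRCS table: residential, 1/4-acre lots, soil group D → CN(II) = 87
AMC II — tabulated CN = 87 applies directly.
S = 1000/87 − 10 = 130/87 in ≈ 1.494 in
Ia = 0.2·(130/87) = 26/87 in ≈ 0.299 in
Since P=5.020 > Ia=0.299: effective rainfall P−Ia = 20537/4350 in
Q: (20537/4350)² ÷ (27037/4350) = 421768369/117610950 in (≈ 3.586 in)

Q = 421768369/117610950 in ≈ 3.586 in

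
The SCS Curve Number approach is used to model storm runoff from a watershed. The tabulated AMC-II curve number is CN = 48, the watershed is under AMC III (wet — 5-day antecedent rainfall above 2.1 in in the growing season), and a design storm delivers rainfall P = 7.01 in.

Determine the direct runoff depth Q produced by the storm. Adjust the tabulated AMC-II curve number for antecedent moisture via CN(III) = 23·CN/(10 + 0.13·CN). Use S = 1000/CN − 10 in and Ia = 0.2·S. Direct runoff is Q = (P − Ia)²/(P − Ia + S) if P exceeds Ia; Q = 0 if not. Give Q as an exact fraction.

Q = 1753013161/513146100 in ≈ 3.416 in

Wet (AMC III): CN(III) = 23·48/(10 + 0.13·48) = 1104/(406/25) = 13800/203 ≈ 67.980
Retention S: 1000/CN − 10 with CN=67.980 → S = 325/69 ≈ 4.710 in
Initial abstraction Ia = S/5 = (325/69)/5 = 65/69 ≈ 0.942 in
P − Ia = 7.010 − 0.942 = 41869/6900 ≈ 6.068 in (> 0, runoff occurs)
Q = (41869/6900)²/((41869/6900) + 325/69) = (1753013161/47610000)/(74369/6900) = 1753013161/513146100 in ≈ 3.416 in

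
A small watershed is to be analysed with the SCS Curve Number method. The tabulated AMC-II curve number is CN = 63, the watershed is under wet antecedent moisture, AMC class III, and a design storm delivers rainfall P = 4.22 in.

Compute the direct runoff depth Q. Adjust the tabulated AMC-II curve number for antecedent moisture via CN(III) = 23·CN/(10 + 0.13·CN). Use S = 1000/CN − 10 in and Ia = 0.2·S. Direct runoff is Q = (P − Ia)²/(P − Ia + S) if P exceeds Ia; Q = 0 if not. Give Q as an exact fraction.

Q = 72220650121/32873390550 in ≈ 2.197 in

CN(III) from CN(II)=63: (23·63)/(10 + 0.13·63) = 144900/1819 ≈ 79.659
Max retention: S = 1000/(144900/1819) − 10 = 3700/1449 in (≈ 2.553 in)
Ia = 0.2S: 0.2·2.553 = 0.511 in (exactly 740/1449)
P − Ia = 4.220 − 0.511 = 268739/72450 ≈ 3.709 in (> 0, runoff occurs)
Q: (268739/72450)² ÷ (453739/72450) = 72220650121/32873390550 in (≈ 2.197 in)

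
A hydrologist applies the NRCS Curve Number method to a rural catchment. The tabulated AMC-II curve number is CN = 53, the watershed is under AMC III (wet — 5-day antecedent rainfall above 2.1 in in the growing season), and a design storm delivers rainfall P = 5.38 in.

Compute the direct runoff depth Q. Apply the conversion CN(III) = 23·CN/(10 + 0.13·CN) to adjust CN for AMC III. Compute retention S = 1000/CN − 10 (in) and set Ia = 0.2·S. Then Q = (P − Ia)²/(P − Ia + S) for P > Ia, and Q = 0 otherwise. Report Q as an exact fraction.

Wet (AMC III): CN(III) = 23·53/(10 + 0.13·53) = 1219/(1689/100) = 121900/1689 ≈ 72.173
S = 1000/(121900/1689) − 10 = 4700/1219 in ≈ 3.856 in
Ia = 0.2S: 0.2·3.856 = 0.771 in (exactly 940/1219)
P − Ia = 5.380 − 0.771 = 280911/60950 ≈ 4.609 in (> 0, runoff occurs)
Runoff Q = (P−Ia)²/(P−Ia+S) = (4.609)²/(4.609+3.856) = 78910989921/31444775450 ≈ 2.510 in

Q = 78910989921/31444775450 in ≈ 2.510 in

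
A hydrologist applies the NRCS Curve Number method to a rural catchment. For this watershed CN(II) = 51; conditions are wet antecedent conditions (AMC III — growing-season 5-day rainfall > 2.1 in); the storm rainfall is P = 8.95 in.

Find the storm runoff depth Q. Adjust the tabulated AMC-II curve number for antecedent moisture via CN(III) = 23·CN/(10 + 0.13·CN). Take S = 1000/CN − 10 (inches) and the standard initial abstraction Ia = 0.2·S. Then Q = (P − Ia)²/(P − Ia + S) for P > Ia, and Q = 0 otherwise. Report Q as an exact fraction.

Adjust CN=51 to AMC III: 23·51/(10 + 0.13·51) → 1173 ÷ (1663/100) = 117300/1663 ≈ 70.535
S = 1000/(117300/1663) − 10 = 4900/1173 in ≈ 4.177 in
Initial abstraction Ia = S/5 = (4900/1173)/5 = 980/1173 ≈ 0.835 in
Excess rainfall: 8.950 − 0.835 = 8.115 in; P > Ia so Q > 0
Runoff Q = (P−Ia)²/(P−Ia+S) = (8.115)²/(8.115+4.177) = 36239594689/6765089820 ≈ 5.357 in

Q = 36239594689/6765089820 in ≈ 5.357 in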